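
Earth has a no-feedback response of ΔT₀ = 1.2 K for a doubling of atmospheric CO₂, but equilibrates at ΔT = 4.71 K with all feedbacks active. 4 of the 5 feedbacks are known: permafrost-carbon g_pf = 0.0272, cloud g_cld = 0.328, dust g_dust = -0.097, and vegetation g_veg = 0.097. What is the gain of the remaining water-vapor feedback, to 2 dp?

Amplification A = ΔT/ΔT₀ = 4.71/1.2 = 3.925.
Total gain g = 1 − 1/A = 1 − 1/3.925 = 0.7452.
Known gains sum to 0.0272 + 0.328 − 0.097 + 0.097 = 0.3552.
g_wv = 0.7452 − 0.3552 = 0.39.

0.39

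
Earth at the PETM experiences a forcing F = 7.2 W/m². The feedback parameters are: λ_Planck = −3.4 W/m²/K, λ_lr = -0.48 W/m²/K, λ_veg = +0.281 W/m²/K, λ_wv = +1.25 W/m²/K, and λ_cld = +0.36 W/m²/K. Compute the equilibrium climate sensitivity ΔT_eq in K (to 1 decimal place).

Net feedback parameter λ = (−3.4) + (-0.48) + (+0.281) + (+1.25) + (+0.36) = -1.989 W/m²/K.
ΔT = −F/λ = −7.2/(-1.989) = 3.6 K.

3.6 K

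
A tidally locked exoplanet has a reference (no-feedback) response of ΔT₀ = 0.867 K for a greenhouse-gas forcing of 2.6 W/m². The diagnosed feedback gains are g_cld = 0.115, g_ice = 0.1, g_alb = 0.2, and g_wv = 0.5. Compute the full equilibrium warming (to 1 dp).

10.2 K

Total gain g = 0.115 + 0.1 + 0.2 + 0.5 = 0.915.
Amplification A = 1/(1 − 0.915) = 11.76.
ΔT = 0.867 × 11.76 = 10.2 K.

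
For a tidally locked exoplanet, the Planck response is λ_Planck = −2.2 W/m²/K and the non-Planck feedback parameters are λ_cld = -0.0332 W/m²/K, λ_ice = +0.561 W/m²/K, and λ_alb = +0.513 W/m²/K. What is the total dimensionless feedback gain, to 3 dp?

Convert to gains: g_cld = -0.0332/2.2 = -0.01509; g_ice = 0.561/2.2 = 0.255; g_alb = 0.513/2.2 = 0.2332.
Total gain g = 0.47311.

0.473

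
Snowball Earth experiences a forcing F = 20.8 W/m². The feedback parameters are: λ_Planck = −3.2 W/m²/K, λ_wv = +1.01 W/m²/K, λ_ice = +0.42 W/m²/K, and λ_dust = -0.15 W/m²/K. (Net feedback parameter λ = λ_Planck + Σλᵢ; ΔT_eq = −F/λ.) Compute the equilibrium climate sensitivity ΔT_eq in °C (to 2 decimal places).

10.83 °C

Net feedback parameter λ = (−3.2) + (+1.01) + (+0.42) + (-0.15) = -1.92 W/m²/K.
ΔT = −F/λ = −20.8/(-1.92) = 10.83 °C.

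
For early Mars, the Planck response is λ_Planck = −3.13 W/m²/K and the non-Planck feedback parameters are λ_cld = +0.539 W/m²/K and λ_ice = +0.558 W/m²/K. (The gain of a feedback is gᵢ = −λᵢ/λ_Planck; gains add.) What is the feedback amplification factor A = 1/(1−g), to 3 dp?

Convert to gains: g_cld = 0.539/3.13 = 0.1722; g_ice = 0.558/3.13 = 0.1783.
Total gain g = 0.3505.
A = 1/(1 − 0.3505) = 1.540.

1.540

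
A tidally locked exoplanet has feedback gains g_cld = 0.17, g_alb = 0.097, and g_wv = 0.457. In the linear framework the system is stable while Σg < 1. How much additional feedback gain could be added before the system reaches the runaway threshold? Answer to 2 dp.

0.28

Current total gain = 0.17 + 0.097 + 0.457 = 0.724.
Margin to runaway = 1 − 0.724 = 0.28.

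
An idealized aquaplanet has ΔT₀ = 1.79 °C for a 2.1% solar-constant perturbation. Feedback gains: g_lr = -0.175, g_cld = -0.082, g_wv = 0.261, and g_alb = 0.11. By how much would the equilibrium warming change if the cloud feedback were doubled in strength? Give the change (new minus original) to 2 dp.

Original: g = 0.114, ΔT = 1.79/(1−0.114) = 2.0203 °C.
With doubled cloud: g' = 0.032, ΔT' = 1.79/(1−0.032) = 1.8492 °C.
Change = 1.8492 − 2.0203 = -0.17 °C.

-0.17 °C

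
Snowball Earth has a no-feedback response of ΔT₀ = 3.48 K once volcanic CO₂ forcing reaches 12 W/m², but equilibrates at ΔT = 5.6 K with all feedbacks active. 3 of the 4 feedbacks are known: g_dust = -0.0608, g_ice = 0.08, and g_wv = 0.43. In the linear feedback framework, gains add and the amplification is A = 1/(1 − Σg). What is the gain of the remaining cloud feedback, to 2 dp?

-0.07

Amplification A = ΔT/ΔT₀ = 5.6/3.48 = 1.609.
Total gain g = 1 − 1/A = 1 − 1/1.609 = 0.3785.
Known gains sum to -0.0608 + 0.08 + 0.43 = 0.4492.
g_cld = 0.3785 − 0.4492 = -0.07.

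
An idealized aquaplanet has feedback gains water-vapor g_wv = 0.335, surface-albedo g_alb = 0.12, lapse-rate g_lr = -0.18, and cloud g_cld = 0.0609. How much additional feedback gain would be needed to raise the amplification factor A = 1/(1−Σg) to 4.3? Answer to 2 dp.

Current total gain = 0.3359.
Target gain for A = 4.3: g* = 1 − 1/4.3 = 0.7674.
Additional gain needed = 0.7674 − 0.3359 = 0.43.

0.43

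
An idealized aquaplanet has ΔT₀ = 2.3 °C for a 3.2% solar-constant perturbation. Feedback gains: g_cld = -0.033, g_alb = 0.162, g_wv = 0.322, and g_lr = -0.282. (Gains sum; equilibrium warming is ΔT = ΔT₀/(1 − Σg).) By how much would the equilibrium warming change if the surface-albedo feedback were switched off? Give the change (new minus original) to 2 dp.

Original: g = 0.169, ΔT = 2.3/(1−0.169) = 2.7677 °C.
Without surface-albedo: g' = 0.007, ΔT' = 2.3/(1−0.007) = 2.3162 °C.
Change = 2.3162 − 2.7677 = -0.45 °C.

-0.45 °C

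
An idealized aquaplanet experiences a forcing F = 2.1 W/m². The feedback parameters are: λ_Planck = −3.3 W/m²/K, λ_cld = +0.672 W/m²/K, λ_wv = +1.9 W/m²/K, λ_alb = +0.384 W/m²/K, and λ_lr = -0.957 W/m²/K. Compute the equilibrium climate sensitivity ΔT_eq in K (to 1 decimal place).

1.6 K

Net feedback parameter λ = (−3.3) + (+0.672) + (+1.9) + (+0.384) + (-0.957) = -1.301 W/m²/K.
ΔT = −F/λ = −2.1/(-1.301) = 1.6 K.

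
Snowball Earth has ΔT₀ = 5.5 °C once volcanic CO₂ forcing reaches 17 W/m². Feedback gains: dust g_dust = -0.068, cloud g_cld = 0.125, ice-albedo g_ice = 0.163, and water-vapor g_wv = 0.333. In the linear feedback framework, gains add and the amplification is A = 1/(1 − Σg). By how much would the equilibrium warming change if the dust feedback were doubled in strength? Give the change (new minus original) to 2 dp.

-1.62 °C

Original: g = 0.553, ΔT = 5.5/(1−0.553) = 12.3043 °C.
With doubled dust: g' = 0.485, ΔT' = 5.5/(1−0.485) = 10.6796 °C.
Change = 10.6796 − 12.3043 = -1.62 °C.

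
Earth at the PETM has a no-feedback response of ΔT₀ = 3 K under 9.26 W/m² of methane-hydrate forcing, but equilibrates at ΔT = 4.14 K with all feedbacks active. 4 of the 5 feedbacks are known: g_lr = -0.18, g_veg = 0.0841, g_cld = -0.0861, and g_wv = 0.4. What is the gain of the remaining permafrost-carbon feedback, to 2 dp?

Amplification A = ΔT/ΔT₀ = 4.14/3 = 1.38.
Total gain g = 1 − 1/A = 1 − 1/1.38 = 0.2754.
Known gains sum to -0.18 + 0.0841 − 0.0861 + 0.4 = 0.218.
g_pf = 0.2754 − 0.218 = 0.06.

0.06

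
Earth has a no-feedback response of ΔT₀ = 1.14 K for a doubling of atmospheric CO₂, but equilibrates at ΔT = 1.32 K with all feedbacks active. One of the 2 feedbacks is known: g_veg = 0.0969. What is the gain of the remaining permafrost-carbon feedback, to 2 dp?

0.04

Amplification A = ΔT/ΔT₀ = 1.32/1.14 = 1.158.
Total gain g = 1 − 1/A = 1 − 1/1.158 = 0.1364.
The known gain is 0.0969.
g_pf = 0.1364 − 0.0969 = 0.04.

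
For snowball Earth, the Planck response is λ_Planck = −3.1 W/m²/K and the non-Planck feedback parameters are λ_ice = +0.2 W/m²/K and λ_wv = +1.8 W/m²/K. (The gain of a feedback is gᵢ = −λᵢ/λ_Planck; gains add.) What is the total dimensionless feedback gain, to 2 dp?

Convert to gains: g_ice = 0.2/3.1 = 0.06452; g_wv = 1.8/3.1 = 0.5806.
Total gain g = 0.64512.

0.65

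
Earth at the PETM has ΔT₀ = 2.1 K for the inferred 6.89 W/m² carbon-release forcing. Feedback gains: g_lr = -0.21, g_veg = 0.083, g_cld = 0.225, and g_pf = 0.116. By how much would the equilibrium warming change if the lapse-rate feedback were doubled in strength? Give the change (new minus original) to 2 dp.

Original: g = 0.214, ΔT = 2.1/(1−0.214) = 2.6718 K.
With doubled lapse-rate: g' = 0.004, ΔT' = 2.1/(1−0.004) = 2.1084 K.
Change = 2.1084 − 2.6718 = -0.56 K.

-0.56 K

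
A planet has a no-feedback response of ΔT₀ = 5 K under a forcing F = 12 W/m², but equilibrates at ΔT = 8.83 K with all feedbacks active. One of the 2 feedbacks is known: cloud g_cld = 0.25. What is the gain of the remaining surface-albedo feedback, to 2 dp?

Amplification A = ΔT/ΔT₀ = 8.83/5 = 1.766.
Total gain g = 1 − 1/A = 1 − 1/1.766 = 0.4337.
The known gain is 0.25.
g_alb = 0.4337 − 0.25 = 0.18.

0.18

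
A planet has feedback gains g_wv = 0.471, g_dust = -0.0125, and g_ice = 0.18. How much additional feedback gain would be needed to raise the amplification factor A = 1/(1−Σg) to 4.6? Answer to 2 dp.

0.14

Current total gain = 0.6385.
Target gain for A = 4.6: g* = 1 − 1/4.6 = 0.7826.
Additional gain needed = 0.7826 − 0.6385 = 0.14.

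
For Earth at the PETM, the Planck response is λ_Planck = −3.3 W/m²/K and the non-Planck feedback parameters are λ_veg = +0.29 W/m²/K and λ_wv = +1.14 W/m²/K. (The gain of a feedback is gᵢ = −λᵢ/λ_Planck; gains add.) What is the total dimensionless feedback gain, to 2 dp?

0.43

Convert to gains: g_veg = 0.29/3.3 = 0.08788; g_wv = 1.14/3.3 = 0.3455.
Total gain g = 0.43338.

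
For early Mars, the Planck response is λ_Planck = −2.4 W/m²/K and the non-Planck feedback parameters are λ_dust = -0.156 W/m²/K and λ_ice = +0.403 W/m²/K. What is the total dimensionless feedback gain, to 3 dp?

Convert to gains: g_dust = -0.156/2.4 = -0.065; g_ice = 0.403/2.4 = 0.1679.
Total gain g = 0.1029.

0.103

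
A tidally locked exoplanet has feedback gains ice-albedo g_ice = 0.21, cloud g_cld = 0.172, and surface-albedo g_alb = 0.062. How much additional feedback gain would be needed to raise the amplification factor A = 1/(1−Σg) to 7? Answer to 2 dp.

Current total gain = 0.444.
Target gain for A = 7: g* = 1 − 1/7 = 0.8571.
Additional gain needed = 0.8571 − 0.444 = 0.41.

0.41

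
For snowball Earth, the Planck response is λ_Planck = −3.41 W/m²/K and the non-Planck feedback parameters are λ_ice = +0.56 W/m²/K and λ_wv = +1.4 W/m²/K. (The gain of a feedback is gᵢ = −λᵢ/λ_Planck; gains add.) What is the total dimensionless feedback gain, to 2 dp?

0.57

Convert to gains: g_ice = 0.56/3.41 = 0.1642; g_wv = 1.4/3.41 = 0.4106.
Total gain g = 0.5748.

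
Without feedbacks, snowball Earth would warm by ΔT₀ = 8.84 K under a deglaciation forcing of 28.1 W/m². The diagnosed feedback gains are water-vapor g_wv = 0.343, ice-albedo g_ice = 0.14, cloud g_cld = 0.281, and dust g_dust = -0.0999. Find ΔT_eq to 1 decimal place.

26.3 K

Total gain g = 0.343 + 0.14 + 0.281 − 0.0999 = 0.6641.
Amplification A = 1/(1 − 0.6641) = 2.977.
ΔT = 8.84 × 2.977 = 26.3 K.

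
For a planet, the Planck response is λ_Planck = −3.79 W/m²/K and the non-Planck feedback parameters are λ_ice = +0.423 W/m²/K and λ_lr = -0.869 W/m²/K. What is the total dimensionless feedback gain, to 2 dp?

Convert to gains: g_ice = 0.423/3.79 = 0.1116; g_lr = -0.869/3.79 = -0.2293.
Total gain g = -0.1177.

-0.12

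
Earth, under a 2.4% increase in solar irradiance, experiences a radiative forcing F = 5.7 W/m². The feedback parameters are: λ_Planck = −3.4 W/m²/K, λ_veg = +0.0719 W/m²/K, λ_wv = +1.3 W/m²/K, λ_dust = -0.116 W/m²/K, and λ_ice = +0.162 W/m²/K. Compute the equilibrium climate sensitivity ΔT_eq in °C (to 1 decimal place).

Net feedback parameter λ = (−3.4) + (+0.0719) + (+1.3) + (-0.116) + (+0.162) = -1.9821 W/m²/K.
ΔT = −F/λ = −5.7/(-1.9821) = 2.9 °C.

2.9 °C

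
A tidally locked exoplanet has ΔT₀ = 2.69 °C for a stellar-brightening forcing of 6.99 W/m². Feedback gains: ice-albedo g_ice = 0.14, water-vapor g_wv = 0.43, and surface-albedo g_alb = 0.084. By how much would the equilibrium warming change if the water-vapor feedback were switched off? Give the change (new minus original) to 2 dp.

Original: g = 0.654, ΔT = 2.69/(1−0.654) = 7.7746 °C.
Without water-vapor: g' = 0.224, ΔT' = 2.69/(1−0.224) = 3.4665 °C.
Change = 3.4665 − 7.7746 = -4.31 °C.

-4.31 °C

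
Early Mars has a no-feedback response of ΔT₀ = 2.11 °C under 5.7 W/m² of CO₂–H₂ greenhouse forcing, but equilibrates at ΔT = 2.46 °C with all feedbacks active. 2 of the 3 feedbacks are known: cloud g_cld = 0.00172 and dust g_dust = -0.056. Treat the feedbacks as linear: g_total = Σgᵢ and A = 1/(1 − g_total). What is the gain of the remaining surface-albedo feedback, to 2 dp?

0.20

Amplification A = ΔT/ΔT₀ = 2.46/2.11 = 1.166.
Total gain g = 1 − 1/A = 1 − 1/1.166 = 0.1424.
Known gains sum to 0.00172 − 0.056 = -0.05428.
g_alb = 0.1424 + 0.05428 = 0.20.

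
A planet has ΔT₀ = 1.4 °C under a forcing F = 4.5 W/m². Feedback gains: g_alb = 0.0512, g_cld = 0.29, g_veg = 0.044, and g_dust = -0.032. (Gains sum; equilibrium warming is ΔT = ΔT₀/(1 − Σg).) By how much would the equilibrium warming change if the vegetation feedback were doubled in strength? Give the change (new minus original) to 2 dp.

Original: g = 0.3532, ΔT = 1.4/(1−0.3532) = 2.1645 °C.
With doubled vegetation: g' = 0.3972, ΔT' = 1.4/(1−0.3972) = 2.3225 °C.
Change = 2.3225 − 2.1645 = 0.16 °C.

0.16 °C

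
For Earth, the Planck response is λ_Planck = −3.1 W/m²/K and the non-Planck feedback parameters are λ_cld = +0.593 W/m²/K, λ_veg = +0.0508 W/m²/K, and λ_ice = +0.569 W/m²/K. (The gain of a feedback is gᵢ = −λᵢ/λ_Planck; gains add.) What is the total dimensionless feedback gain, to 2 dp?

0.39

Convert to gains: g_cld = 0.593/3.1 = 0.1913; g_veg = 0.0508/3.1 = 0.01639; g_ice = 0.569/3.1 = 0.1835.
Total gain g = 0.39119.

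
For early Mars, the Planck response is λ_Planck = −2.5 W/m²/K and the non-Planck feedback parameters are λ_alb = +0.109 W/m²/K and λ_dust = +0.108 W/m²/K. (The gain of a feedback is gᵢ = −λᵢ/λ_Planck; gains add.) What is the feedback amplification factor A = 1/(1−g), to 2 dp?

Convert to gains: g_alb = 0.109/2.5 = 0.0436; g_dust = 0.108/2.5 = 0.0432.
Total gain g = 0.0868.
A = 1/(1 − 0.0868) = 1.10.

1.10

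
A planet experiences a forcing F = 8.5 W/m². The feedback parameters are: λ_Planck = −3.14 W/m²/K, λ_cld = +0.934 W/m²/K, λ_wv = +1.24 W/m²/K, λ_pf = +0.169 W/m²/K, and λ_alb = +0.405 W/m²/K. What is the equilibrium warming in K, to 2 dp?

21.68 K

Net feedback parameter λ = (−3.14) + (+0.934) + (+1.24) + (+0.169) + (+0.405) = -0.392 W/m²/K.
ΔT = −F/λ = −8.5/(-0.392) = 21.68 K.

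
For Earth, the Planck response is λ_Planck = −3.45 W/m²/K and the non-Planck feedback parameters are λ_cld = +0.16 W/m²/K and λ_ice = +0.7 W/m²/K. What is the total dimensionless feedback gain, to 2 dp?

0.25

Convert to gains: g_cld = 0.16/3.45 = 0.04638; g_ice = 0.7/3.45 = 0.2029.
Total gain g = 0.24928.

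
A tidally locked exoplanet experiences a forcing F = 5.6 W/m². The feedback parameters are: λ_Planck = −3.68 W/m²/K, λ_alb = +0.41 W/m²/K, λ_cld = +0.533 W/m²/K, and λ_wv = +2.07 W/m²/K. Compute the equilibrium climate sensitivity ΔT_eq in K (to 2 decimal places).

8.40 K

Net feedback parameter λ = (−3.68) + (+0.41) + (+0.533) + (+2.07) = -0.667 W/m²/K.
ΔT = −F/λ = −5.6/(-0.667) = 8.40 K.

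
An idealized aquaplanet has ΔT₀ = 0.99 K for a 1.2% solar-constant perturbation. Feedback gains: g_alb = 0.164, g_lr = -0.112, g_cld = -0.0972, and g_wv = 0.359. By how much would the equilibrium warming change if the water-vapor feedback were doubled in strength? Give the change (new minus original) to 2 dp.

1.58 K

Original: g = 0.3138, ΔT = 0.99/(1−0.3138) = 1.4427 K.
With doubled water-vapor: g' = 0.6728, ΔT' = 0.99/(1−0.6728) = 3.0257 K.
Change = 3.0257 − 1.4427 = 1.58 K.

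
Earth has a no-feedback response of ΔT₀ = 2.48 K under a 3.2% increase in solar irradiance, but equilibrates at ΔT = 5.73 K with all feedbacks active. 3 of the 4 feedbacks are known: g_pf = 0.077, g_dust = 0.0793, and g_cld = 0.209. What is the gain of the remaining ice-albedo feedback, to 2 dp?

0.20

Amplification A = ΔT/ΔT₀ = 5.73/2.48 = 2.31.
Total gain g = 1 − 1/A = 1 − 1/2.31 = 0.5671.
Known gains sum to 0.077 + 0.0793 + 0.209 = 0.3653.
g_ice = 0.5671 − 0.3653 = 0.20.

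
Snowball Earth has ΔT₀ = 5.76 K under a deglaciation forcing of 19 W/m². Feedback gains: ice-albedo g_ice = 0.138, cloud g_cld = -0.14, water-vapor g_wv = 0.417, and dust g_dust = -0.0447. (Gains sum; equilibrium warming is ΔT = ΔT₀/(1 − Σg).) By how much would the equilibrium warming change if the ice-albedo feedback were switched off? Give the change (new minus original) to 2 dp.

-1.64 K

Original: g = 0.3703, ΔT = 5.76/(1−0.3703) = 9.1472 K.
Without ice-albedo: g' = 0.2323, ΔT' = 5.76/(1−0.2323) = 7.5029 K.
Change = 7.5029 − 9.1472 = -1.64 K.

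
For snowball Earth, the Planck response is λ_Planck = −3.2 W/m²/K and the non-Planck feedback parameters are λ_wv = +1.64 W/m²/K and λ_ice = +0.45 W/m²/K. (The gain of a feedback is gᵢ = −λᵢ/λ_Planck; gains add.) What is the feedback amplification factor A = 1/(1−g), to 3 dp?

Convert to gains: g_wv = 1.64/3.2 = 0.5125; g_ice = 0.45/3.2 = 0.1406.
Total gain g = 0.6531.
A = 1/(1 − 0.6531) = 2.883.

2.883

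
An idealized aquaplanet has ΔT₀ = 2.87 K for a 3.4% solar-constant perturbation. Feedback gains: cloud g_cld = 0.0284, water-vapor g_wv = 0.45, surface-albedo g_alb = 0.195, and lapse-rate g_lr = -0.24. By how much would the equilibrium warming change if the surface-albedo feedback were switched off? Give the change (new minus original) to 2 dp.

-1.30 K

Original: g = 0.4334, ΔT = 2.87/(1−0.4334) = 5.0653 K.
Without surface-albedo: g' = 0.2384, ΔT' = 2.87/(1−0.2384) = 3.7684 K.
Change = 3.7684 − 5.0653 = -1.30 K.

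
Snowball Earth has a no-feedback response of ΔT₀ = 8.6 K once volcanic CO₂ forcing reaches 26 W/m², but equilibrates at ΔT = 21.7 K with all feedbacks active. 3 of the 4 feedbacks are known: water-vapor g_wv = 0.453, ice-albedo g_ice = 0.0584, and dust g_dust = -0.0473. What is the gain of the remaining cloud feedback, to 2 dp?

Amplification A = ΔT/ΔT₀ = 21.7/8.6 = 2.523.
Total gain g = 1 − 1/A = 1 − 1/2.523 = 0.6036.
Known gains sum to 0.453 + 0.0584 − 0.0473 = 0.4641.
g_cld = 0.6036 − 0.4641 = 0.14.

0.14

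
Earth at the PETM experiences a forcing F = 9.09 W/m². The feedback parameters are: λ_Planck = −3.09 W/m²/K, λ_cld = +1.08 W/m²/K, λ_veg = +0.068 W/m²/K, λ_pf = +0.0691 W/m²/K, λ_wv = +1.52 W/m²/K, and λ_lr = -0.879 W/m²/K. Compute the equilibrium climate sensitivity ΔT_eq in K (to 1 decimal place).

7.4 K

Net feedback parameter λ = (−3.09) + (+1.08) + (+0.068) + (+0.0691) + (+1.52) + (-0.879) = -1.2319 W/m²/K.
ΔT = −F/λ = −9.09/(-1.2319) = 7.4 K.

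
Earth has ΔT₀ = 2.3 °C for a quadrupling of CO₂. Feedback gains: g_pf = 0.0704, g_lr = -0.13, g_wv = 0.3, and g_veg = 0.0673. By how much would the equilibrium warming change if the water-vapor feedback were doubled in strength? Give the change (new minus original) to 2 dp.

2.54 °C

Original: g = 0.3077, ΔT = 2.3/(1−0.3077) = 3.3223 °C.
With doubled water-vapor: g' = 0.6077, ΔT' = 2.3/(1−0.6077) = 5.8629 °C.
Change = 5.8629 − 3.3223 = 2.54 °C.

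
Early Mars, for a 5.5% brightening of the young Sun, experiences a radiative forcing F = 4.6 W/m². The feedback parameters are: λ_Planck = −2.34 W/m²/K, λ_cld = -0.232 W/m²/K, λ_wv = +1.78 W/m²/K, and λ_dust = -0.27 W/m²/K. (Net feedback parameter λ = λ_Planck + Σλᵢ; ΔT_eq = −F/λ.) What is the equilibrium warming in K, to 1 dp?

Net feedback parameter λ = (−2.34) + (-0.232) + (+1.78) + (-0.27) = -1.062 W/m²/K.
ΔT = −F/λ = −4.6/(-1.062) = 4.3 K.

4.3 K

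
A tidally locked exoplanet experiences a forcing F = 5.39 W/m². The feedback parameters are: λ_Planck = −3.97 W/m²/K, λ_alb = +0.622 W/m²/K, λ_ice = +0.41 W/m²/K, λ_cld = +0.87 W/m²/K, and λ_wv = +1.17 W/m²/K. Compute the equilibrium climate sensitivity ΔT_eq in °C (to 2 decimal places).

6.00 °C

Net feedback parameter λ = (−3.97) + (+0.622) + (+0.41) + (+0.87) + (+1.17) = -0.898 W/m²/K.
ΔT = −F/λ = −5.39/(-0.898) = 6.00 °C.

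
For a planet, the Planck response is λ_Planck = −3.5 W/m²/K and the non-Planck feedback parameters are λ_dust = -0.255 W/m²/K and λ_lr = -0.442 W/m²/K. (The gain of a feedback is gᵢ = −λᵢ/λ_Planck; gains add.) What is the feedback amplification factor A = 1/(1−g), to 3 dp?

0.834

Convert to gains: g_dust = -0.255/3.5 = -0.07286; g_lr = -0.442/3.5 = -0.1263.
Total gain g = -0.19916.
A = 1/(1 + 0.19916) = 0.834.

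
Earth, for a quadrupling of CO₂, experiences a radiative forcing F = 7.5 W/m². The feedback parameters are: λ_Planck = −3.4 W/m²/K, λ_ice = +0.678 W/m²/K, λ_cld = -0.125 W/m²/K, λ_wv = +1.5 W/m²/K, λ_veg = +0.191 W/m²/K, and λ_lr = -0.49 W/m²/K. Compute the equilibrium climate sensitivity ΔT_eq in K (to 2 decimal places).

Net feedback parameter λ = (−3.4) + (+0.678) + (-0.125) + (+1.5) + (+0.191) + (-0.49) = -1.646 W/m²/K.
ΔT = −F/λ = −7.5/(-1.646) = 4.56 K.

4.56 K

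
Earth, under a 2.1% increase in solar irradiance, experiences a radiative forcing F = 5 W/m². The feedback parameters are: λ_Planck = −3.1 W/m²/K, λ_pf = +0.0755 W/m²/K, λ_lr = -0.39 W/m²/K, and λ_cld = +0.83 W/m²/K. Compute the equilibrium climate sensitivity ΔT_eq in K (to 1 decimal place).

1.9 K

Net feedback parameter λ = (−3.1) + (+0.0755) + (-0.39) + (+0.83) = -2.5845 W/m²/K.
ΔT = −F/λ = −5/(-2.5845) = 1.9 K.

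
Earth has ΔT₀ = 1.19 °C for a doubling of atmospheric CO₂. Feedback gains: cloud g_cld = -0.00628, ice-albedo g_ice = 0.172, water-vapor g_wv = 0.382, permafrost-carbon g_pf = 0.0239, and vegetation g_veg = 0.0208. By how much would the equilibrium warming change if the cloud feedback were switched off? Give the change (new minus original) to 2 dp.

0.05 °C

Original: g = 0.59242, ΔT = 1.19/(1−0.59242) = 2.9197 °C.
Without cloud: g' = 0.5987, ΔT' = 1.19/(1−0.5987) = 2.9654 °C.
Change = 2.9654 − 2.9197 = 0.05 °C.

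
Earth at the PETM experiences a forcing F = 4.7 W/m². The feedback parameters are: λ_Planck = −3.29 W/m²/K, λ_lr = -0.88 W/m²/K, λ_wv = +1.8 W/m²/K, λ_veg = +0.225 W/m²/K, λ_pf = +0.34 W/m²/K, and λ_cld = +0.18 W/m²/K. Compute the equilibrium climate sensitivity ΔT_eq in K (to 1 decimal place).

Net feedback parameter λ = (−3.29) + (-0.88) + (+1.8) + (+0.225) + (+0.34) + (+0.18) = -1.625 W/m²/K.
ΔT = −F/λ = −4.7/(-1.625) = 2.9 K.

2.9 K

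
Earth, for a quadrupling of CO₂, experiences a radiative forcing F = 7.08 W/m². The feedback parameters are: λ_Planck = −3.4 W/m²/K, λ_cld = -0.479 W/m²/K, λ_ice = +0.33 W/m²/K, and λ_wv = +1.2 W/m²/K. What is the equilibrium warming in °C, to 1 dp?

Net feedback parameter λ = (−3.4) + (-0.479) + (+0.33) + (+1.2) = -2.349 W/m²/K.
ΔT = −F/λ = −7.08/(-2.349) = 3.0 °C.

3.0 °C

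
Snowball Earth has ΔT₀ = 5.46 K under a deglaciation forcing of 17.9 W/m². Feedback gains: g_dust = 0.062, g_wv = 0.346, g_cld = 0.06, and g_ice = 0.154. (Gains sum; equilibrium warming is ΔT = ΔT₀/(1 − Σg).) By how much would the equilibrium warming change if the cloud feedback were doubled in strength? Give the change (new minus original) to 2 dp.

Original: g = 0.622, ΔT = 5.46/(1−0.622) = 14.4444 K.
With doubled cloud: g' = 0.682, ΔT' = 5.46/(1−0.682) = 17.1698 K.
Change = 17.1698 − 14.4444 = 2.73 K.

2.73 K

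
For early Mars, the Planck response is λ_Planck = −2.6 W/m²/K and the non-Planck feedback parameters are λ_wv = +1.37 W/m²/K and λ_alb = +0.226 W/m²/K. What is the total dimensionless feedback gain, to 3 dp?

Convert to gains: g_wv = 1.37/2.6 = 0.5269; g_alb = 0.226/2.6 = 0.08692.
Total gain g = 0.61382.

0.614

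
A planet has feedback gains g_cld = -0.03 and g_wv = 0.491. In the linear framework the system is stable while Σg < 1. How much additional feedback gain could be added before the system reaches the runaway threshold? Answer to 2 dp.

Current total gain = -0.03 + 0.491 = 0.461.
Margin to runaway = 1 − 0.461 = 0.54.

0.54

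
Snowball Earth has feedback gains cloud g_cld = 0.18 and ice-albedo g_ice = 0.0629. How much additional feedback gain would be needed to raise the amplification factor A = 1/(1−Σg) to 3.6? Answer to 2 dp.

0.48

Current total gain = 0.2429.
Target gain for A = 3.6: g* = 1 − 1/3.6 = 0.7222.
Additional gain needed = 0.7222 − 0.2429 = 0.48.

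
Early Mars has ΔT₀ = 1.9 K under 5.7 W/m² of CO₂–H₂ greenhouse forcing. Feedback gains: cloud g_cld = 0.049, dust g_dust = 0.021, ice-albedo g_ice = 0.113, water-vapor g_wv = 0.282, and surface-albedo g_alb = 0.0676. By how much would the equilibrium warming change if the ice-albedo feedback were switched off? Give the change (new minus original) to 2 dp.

Original: g = 0.5326, ΔT = 1.9/(1−0.5326) = 4.0650 K.
Without ice-albedo: g' = 0.4196, ΔT' = 1.9/(1−0.4196) = 3.2736 K.
Change = 3.2736 − 4.0650 = -0.79 K.

-0.79 K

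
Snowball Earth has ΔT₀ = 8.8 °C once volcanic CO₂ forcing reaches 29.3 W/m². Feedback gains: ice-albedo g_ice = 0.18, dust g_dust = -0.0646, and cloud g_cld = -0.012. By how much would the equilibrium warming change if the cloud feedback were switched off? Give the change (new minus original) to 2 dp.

0.13 °C

Original: g = 0.1034, ΔT = 8.8/(1−0.1034) = 9.8149 °C.
Without cloud: g' = 0.1154, ΔT' = 8.8/(1−0.1154) = 9.9480 °C.
Change = 9.9480 − 9.8149 = 0.13 °C.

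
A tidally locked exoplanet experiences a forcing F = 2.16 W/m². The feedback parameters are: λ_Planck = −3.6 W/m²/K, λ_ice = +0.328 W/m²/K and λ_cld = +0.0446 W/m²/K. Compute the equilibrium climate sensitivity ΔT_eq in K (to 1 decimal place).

0.7 K

Net feedback parameter λ = (−3.6) + (+0.328) + (+0.0446) = -3.2274 W/m²/K.
ΔT = −F/λ = −2.16/(-3.2274) = 0.7 K.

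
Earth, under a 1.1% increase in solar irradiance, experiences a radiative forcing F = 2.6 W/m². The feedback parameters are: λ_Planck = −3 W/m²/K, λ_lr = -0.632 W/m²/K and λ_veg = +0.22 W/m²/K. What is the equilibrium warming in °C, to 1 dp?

0.8 °C

Net feedback parameter λ = (−3) + (-0.632) + (+0.22) = -3.412 W/m²/K.
ΔT = −F/λ = −2.6/(-3.412) = 0.8 °C.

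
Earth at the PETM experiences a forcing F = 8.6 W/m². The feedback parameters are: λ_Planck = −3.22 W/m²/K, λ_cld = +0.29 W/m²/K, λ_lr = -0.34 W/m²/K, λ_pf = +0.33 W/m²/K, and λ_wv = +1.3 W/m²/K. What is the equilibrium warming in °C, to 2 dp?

Net feedback parameter λ = (−3.22) + (+0.29) + (-0.34) + (+0.33) + (+1.3) = -1.64 W/m²/K.
ΔT = −F/λ = −8.6/(-1.64) = 5.24 °C.

5.24 °C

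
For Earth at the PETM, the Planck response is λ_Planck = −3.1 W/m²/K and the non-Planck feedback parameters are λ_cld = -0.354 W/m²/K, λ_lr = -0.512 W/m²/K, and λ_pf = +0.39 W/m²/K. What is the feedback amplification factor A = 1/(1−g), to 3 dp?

Convert to gains: g_cld = -0.354/3.1 = -0.1142; g_lr = -0.512/3.1 = -0.1652; g_pf = 0.39/3.1 = 0.1258.
Total gain g = -0.1536.
A = 1/(1 + 0.1536) = 0.867.

0.867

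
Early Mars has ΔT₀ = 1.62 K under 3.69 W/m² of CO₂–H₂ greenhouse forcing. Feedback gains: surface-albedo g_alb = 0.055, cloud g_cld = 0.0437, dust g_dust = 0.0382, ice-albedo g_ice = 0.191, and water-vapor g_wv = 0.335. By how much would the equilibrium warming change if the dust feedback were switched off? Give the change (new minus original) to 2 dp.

Original: g = 0.6629, ΔT = 1.62/(1−0.6629) = 4.8057 K.
Without dust: g' = 0.6247, ΔT' = 1.62/(1−0.6247) = 4.3165 K.
Change = 4.3165 − 4.8057 = -0.49 K.

-0.49 K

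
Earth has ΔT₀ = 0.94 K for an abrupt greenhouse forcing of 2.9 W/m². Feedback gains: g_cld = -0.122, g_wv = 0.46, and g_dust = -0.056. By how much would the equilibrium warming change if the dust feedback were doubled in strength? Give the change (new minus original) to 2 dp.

-0.09 K

Original: g = 0.282, ΔT = 0.94/(1−0.282) = 1.3092 K.
With doubled dust: g' = 0.226, ΔT' = 0.94/(1−0.226) = 1.2145 K.
Change = 1.2145 − 1.3092 = -0.09 K.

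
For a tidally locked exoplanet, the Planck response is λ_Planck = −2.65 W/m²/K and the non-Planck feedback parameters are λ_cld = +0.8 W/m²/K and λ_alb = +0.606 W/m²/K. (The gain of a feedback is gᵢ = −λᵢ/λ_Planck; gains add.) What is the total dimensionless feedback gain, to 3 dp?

0.531

Convert to gains: g_cld = 0.8/2.65 = 0.3019; g_alb = 0.606/2.65 = 0.2287.
Total gain g = 0.5306.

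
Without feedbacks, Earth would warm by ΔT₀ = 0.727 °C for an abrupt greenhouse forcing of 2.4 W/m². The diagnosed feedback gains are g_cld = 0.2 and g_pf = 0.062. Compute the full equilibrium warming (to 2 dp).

Total gain g = 0.2 + 0.062 = 0.262.
Amplification A = 1/(1 − 0.262) = 1.355.
ΔT = 0.727 × 1.355 = 0.99 °C.

0.99 °C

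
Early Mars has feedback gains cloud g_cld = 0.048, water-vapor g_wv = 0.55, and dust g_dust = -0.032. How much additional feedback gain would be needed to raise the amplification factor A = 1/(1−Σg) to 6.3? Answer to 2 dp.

Current total gain = 0.566.
Target gain for A = 6.3: g* = 1 − 1/6.3 = 0.8413.
Additional gain needed = 0.8413 − 0.566 = 0.28.

0.28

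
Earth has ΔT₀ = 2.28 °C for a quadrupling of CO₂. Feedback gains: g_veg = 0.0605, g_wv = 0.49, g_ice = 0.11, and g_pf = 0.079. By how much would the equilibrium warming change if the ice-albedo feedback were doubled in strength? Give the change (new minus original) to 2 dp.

Original: g = 0.7395, ΔT = 2.28/(1−0.7395) = 8.7524 °C.
With doubled ice-albedo: g' = 0.8495, ΔT' = 2.28/(1−0.8495) = 15.1495 °C.
Change = 15.1495 − 8.7524 = 6.40 °C.

6.40 °C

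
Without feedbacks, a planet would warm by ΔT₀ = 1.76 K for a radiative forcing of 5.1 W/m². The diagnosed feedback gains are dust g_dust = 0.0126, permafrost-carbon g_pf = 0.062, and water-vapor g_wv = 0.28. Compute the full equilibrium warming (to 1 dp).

Total gain g = 0.0126 + 0.062 + 0.28 = 0.3546.
Amplification A = 1/(1 − 0.3546) = 1.549.
ΔT = 1.76 × 1.549 = 2.7 K.

2.7 K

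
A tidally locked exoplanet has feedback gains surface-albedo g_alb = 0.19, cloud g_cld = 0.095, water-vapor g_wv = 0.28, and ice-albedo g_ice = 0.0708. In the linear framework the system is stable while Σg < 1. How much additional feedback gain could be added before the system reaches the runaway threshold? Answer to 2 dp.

Current total gain = 0.19 + 0.095 + 0.28 + 0.0708 = 0.6358.
Margin to runaway = 1 − 0.6358 = 0.36.

0.36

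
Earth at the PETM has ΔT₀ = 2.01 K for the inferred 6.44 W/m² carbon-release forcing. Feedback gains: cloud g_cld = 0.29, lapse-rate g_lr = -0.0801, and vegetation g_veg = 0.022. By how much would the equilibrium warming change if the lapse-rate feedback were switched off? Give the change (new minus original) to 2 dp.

Original: g = 0.2319, ΔT = 2.01/(1−0.2319) = 2.6168 K.
Without lapse-rate: g' = 0.312, ΔT' = 2.01/(1−0.312) = 2.9215 K.
Change = 2.9215 − 2.6168 = 0.30 K.

0.30 K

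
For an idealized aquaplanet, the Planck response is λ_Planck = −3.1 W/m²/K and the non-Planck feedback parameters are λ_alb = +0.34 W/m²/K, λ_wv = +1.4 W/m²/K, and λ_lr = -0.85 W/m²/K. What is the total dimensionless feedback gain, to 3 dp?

0.287

Convert to gains: g_alb = 0.34/3.1 = 0.1097; g_wv = 1.4/3.1 = 0.4516; g_lr = -0.85/3.1 = -0.2742.
Total gain g = 0.2871.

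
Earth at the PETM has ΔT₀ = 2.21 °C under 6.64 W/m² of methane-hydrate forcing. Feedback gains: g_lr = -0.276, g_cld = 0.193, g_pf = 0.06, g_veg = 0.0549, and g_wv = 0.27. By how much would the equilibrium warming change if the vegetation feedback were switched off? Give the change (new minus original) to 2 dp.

Original: g = 0.3019, ΔT = 2.21/(1−0.3019) = 3.1657 °C.
Without vegetation: g' = 0.247, ΔT' = 2.21/(1−0.247) = 2.9349 °C.
Change = 2.9349 − 3.1657 = -0.23 °C.

-0.23 °C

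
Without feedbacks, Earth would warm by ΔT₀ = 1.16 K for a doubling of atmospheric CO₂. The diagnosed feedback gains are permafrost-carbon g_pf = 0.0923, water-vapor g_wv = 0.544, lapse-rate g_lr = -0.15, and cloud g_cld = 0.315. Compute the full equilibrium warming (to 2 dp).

5.84 K

Total gain g = 0.0923 + 0.544 − 0.15 + 0.315 = 0.8013.
Amplification A = 1/(1 − 0.8013) = 5.033.
ΔT = 1.16 × 5.033 = 5.84 K.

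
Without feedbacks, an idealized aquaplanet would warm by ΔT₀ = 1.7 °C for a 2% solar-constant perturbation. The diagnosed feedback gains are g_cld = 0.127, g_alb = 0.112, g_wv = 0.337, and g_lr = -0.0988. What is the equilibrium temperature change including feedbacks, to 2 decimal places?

3.25 °C

Total gain g = 0.127 + 0.112 + 0.337 − 0.0988 = 0.4772.
Amplification A = 1/(1 − 0.4772) = 1.913.
ΔT = 1.7 × 1.913 = 3.25 °C.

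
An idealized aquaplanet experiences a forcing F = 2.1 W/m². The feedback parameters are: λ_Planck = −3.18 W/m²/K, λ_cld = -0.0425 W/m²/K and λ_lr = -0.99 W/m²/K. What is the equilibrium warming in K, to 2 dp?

Net feedback parameter λ = (−3.18) + (-0.0425) + (-0.99) = -4.2125 W/m²/K.
ΔT = −F/λ = −2.1/(-4.2125) = 0.50 K.

0.50 K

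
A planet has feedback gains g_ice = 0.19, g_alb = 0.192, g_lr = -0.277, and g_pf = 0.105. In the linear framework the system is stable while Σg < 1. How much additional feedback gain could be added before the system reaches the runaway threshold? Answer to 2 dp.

Current total gain = 0.19 + 0.192 − 0.277 + 0.105 = 0.21.
Margin to runaway = 1 − 0.21 = 0.79.

0.79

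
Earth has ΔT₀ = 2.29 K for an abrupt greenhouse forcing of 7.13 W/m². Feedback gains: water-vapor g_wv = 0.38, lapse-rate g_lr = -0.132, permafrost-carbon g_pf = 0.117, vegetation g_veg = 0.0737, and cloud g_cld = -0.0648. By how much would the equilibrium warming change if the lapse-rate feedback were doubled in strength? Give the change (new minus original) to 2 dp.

-0.64 K

Original: g = 0.3739, ΔT = 2.29/(1−0.3739) = 3.6576 K.
With doubled lapse-rate: g' = 0.2419, ΔT' = 2.29/(1−0.2419) = 3.0207 K.
Change = 3.0207 − 3.6576 = -0.64 K.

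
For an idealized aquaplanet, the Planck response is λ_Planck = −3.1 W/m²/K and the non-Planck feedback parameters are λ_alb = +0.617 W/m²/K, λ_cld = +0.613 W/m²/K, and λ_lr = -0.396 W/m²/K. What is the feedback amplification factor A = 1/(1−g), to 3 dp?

1.368

Convert to gains: g_alb = 0.617/3.1 = 0.199; g_cld = 0.613/3.1 = 0.1977; g_lr = -0.396/3.1 = -0.1277.
Total gain g = 0.269.
A = 1/(1 − 0.269) = 1.368.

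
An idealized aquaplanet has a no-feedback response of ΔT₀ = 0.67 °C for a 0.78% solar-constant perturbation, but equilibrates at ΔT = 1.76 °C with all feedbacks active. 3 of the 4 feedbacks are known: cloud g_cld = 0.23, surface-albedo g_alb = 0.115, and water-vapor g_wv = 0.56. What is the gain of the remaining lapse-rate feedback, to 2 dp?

Amplification A = ΔT/ΔT₀ = 1.76/0.67 = 2.627.
Total gain g = 1 − 1/A = 1 − 1/2.627 = 0.6193.
Known gains sum to 0.23 + 0.115 + 0.56 = 0.905.
g_lr = 0.6193 − 0.905 = -0.29.

-0.29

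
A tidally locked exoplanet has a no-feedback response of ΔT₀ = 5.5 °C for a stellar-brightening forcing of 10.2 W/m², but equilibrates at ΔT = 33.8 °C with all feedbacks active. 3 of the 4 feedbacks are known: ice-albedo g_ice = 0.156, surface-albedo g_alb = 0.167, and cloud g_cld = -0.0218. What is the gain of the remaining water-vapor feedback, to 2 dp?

Amplification A = ΔT/ΔT₀ = 33.8/5.5 = 6.145.
Total gain g = 1 − 1/A = 1 − 1/6.145 = 0.8373.
Known gains sum to 0.156 + 0.167 − 0.0218 = 0.3012.
g_wv = 0.8373 − 0.3012 = 0.54.

0.54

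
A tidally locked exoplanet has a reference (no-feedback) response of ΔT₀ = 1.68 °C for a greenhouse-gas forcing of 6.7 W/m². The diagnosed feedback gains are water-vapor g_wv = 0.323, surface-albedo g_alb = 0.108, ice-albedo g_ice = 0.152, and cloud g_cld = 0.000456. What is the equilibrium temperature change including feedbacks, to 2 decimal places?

Total gain g = 0.323 + 0.108 + 0.152 + 0.000456 = 0.583456.
Amplification A = 1/(1 − 0.583456) = 2.401.
ΔT = 1.68 × 2.401 = 4.03 °C.

4.03 °C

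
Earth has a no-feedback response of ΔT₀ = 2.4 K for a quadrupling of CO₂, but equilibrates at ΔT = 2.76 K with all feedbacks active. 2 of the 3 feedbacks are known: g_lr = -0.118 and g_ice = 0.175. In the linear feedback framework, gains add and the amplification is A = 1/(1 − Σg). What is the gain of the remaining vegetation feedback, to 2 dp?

Amplification A = ΔT/ΔT₀ = 2.76/2.4 = 1.15.
Total gain g = 1 − 1/A = 1 − 1/1.15 = 0.1304.
Known gains sum to -0.118 + 0.175 = 0.057.
g_veg = 0.1304 − 0.057 = 0.07.

0.07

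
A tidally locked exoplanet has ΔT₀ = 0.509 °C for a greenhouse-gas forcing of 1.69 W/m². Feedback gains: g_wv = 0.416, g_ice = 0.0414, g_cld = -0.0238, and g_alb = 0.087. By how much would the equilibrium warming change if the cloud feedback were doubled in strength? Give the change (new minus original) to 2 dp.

-0.05 °C

Original: g = 0.5206, ΔT = 0.509/(1−0.5206) = 1.0617 °C.
With doubled cloud: g' = 0.4968, ΔT' = 0.509/(1−0.4968) = 1.0115 °C.
Change = 1.0115 − 1.0617 = -0.05 °C.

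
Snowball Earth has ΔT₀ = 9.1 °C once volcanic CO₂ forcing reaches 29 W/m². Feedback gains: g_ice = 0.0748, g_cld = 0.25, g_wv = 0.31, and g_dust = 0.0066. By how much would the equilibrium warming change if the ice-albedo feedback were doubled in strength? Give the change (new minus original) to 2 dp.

6.69 °C

Original: g = 0.6414, ΔT = 9.1/(1−0.6414) = 25.3765 °C.
With doubled ice-albedo: g' = 0.7162, ΔT' = 9.1/(1−0.7162) = 32.0648 °C.
Change = 32.0648 − 25.3765 = 6.69 °C.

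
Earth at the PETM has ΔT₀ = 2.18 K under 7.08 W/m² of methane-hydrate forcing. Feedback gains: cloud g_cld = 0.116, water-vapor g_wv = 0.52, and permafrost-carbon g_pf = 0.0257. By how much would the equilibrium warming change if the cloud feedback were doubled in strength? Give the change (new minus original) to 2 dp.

3.36 K

Original: g = 0.6617, ΔT = 2.18/(1−0.6617) = 6.4440 K.
With doubled cloud: g' = 0.7777, ΔT' = 2.18/(1−0.7777) = 9.8066 K.
Change = 9.8066 − 6.4440 = 3.36 K.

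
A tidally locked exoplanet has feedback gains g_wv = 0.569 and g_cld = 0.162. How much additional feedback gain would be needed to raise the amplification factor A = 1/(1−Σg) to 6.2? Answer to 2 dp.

0.11

Current total gain = 0.731.
Target gain for A = 6.2: g* = 1 − 1/6.2 = 0.8387.
Additional gain needed = 0.8387 − 0.731 = 0.11.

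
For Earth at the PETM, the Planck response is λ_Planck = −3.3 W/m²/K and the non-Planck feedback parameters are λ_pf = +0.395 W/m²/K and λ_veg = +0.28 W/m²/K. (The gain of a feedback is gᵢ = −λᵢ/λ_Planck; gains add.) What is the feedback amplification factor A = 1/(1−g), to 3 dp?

1.257

Convert to gains: g_pf = 0.395/3.3 = 0.1197; g_veg = 0.28/3.3 = 0.08485.
Total gain g = 0.20455.
A = 1/(1 − 0.20455) = 1.257.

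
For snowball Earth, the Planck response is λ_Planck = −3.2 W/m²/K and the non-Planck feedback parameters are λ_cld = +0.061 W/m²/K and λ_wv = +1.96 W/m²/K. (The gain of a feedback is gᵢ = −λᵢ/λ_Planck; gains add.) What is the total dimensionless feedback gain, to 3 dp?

0.632

Convert to gains: g_cld = 0.061/3.2 = 0.01906; g_wv = 1.96/3.2 = 0.6125.
Total gain g = 0.63156.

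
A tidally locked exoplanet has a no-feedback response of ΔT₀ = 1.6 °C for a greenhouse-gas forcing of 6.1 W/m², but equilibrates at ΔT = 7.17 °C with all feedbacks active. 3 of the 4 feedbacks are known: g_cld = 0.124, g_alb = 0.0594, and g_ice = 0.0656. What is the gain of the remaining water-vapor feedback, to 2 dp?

Amplification A = ΔT/ΔT₀ = 7.17/1.6 = 4.481.
Total gain g = 1 − 1/A = 1 − 1/4.481 = 0.7768.
Known gains sum to 0.124 + 0.0594 + 0.0656 = 0.249.
g_wv = 0.7768 − 0.249 = 0.53.

0.53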